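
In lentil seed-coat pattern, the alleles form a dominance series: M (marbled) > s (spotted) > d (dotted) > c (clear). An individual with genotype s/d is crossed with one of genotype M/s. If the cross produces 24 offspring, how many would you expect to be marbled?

Cross: s/d × M/s
Allele dominance: M > s > d > c
Offspring genotypes: 1 M/s, 1 s/s, 1 M/d, 1 s/d
Phenotype counts: 2 marbled, 2 spotted
marbled: 2 out of 4 → fraction 1/2
Expected count = 1/2 × 24 = 12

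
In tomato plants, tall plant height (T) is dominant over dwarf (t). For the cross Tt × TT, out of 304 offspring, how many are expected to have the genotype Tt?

Punnett square for Tt × TT:
Offspring genotypes: 2 TT, 2 Tt
Total offspring: 4
Count with target: 2
Probability: 2/4 = 1/2
Expected count = 1/2 × 304 = 152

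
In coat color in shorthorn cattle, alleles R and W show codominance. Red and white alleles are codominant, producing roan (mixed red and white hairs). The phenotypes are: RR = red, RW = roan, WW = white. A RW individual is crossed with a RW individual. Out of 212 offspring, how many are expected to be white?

Punnett square for RW × RW:
Offspring genotypes: 1 RR, 2 RW, 1 WW
Phenotype counts: 1 red, 2 roan, 1 white
white: 1 out of 4 → fraction 1/4
Expected count = 1/4 × 212 = 53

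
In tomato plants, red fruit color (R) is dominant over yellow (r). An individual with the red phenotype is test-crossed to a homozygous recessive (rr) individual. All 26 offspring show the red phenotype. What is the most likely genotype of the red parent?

Test cross: ? × rr
All offspring are red.
If the unknown parent were heterozygous (Rr), about half of 26 offspring would be yellow; none are. The unknown parent is most likely homozygous dominant (RR).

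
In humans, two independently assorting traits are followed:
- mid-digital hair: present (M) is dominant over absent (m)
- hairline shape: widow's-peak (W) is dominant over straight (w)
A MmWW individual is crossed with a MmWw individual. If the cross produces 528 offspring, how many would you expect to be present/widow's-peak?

Dihybrid cross MmWW × MmWw — consider each gene separately:
mid-digital hair: Mm × Mm → 1 MM, 2 Mm, 1 mm → 3 M_ : 1 mm (out of 4)
hairline shape: WW × Ww → 2 WW, 2 Ww → 4 W_ (out of 4)
Combine (counts out of 4 × 4 = 16): present/widow's-peak (M_W_) = 3×4 = 12; absent/widow's-peak (mmW_) = 1×4 = 4
Phenotype counts (out of 16): 12 present/widow's-peak, 4 absent/widow's-peak
present/widow's-peak: 12 out of 16 → fraction 3/4
Expected count = 3/4 × 528 = 396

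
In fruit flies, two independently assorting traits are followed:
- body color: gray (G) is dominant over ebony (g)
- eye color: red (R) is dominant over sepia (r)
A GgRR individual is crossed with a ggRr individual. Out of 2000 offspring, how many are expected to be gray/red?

Dihybrid cross GgRR × ggRr — consider each gene separately:
body color: Gg × gg → 2 Gg, 2 gg → 2 G_ : 2 gg (out of 4)
eye color: RR × Rr → 2 RR, 2 Rr → 4 R_ (out of 4)
Combine (counts out of 4 × 4 = 16): gray/red (G_R_) = 2×4 = 8; ebony/red (ggR_) = 2×4 = 8
Phenotype counts (out of 16): 8 gray/red, 8 ebony/red
gray/red: 8 out of 16 → fraction 1/2
Expected count = 1/2 × 2000 = 1000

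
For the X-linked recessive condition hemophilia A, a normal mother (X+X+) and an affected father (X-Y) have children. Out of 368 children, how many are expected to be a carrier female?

Cross: X+X+ × X-Y
Offspring: 2 X+X-, 2 X+Y
Probability of a carrier female: 2/4 = 1/2
Expected count = 1/2 × 368 = 184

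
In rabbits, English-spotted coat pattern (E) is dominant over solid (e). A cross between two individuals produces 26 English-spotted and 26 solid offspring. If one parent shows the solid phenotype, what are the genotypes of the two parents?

Observed offspring: 26 English-spotted, 26 solid
The observed ratio simplifies to 1:1. One parent shows solid, so its genotype must be ee. A 1:1 offspring split requires the other parent to be heterozygous (Ee).
Parent genotypes: ee × Ee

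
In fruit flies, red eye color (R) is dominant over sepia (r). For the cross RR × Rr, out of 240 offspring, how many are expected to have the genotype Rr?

Punnett square for RR × Rr:
Offspring genotypes: 2 RR, 2 Rr
Total offspring: 4
Count with target: 2
Probability: 2/4 = 1/2
Expected count = 1/2 × 240 = 120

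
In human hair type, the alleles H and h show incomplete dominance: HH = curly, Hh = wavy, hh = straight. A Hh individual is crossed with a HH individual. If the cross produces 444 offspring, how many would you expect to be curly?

Punnett square for Hh × HH:
Offspring genotypes: 2 HH, 2 Hh
Phenotype counts: 2 curly, 2 wavy
curly: 2 out of 4 → fraction 1/2
Expected count = 1/2 × 444 = 222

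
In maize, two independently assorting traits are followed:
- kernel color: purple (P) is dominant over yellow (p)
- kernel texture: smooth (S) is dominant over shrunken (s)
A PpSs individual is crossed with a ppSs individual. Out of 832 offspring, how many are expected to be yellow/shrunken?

Dihybrid cross PpSs × ppSs — consider each gene separately:
kernel color: Pp × pp → 2 Pp, 2 pp → 2 P_ : 2 pp (out of 4)
kernel texture: Ss × Ss → 1 SS, 2 Ss, 1 ss → 3 S_ : 1 ss (out of 4)
Combine (counts out of 4 × 4 = 16): purple/smooth (P_S_) = 2×3 = 6; purple/shrunken (P_ss) = 2×1 = 2; yellow/smooth (ppS_) = 2×3 = 6; yellow/shrunken (ppss) = 2×1 = 2
Phenotype counts (out of 16): 6 purple/smooth, 2 purple/shrunken, 6 yellow/smooth, 2 yellow/shrunken
yellow/shrunken: 2 out of 16 → fraction 1/8
Expected count = 1/8 × 832 = 104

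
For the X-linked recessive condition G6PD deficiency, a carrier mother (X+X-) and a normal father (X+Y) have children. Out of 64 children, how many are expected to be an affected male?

Cross: X+X- × X+Y
Offspring: 1 X+X+, 1 X+Y, 1 X+X-, 1 X-Y
Probability of an affected male: 1/4
Expected count = 1/4 × 64 = 16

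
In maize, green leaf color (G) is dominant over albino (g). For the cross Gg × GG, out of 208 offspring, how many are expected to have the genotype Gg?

Punnett square for Gg × GG:
Offspring genotypes: 2 GG, 2 Gg
Total offspring: 4
Count with target: 2
Probability: 2/4 = 1/2
Expected count = 1/2 × 208 = 104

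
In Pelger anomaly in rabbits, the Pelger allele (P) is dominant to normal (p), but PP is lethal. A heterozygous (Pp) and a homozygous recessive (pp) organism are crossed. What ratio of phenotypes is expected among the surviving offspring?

Cross: Pp × pp
Punnett square offspring (before lethality): 2 Pp, 2 pp
No PP offspring are produced in this cross.
Ratio: 1 Pelger : 1 normal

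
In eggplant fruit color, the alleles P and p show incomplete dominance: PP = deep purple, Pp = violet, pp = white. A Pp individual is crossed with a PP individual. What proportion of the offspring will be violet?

Punnett square for Pp × PP:
Offspring genotypes: 2 PP, 2 Pp
Phenotype counts: 2 deep purple, 2 violet
violet: 2 out of 4
Probability: 2/4 = 1/2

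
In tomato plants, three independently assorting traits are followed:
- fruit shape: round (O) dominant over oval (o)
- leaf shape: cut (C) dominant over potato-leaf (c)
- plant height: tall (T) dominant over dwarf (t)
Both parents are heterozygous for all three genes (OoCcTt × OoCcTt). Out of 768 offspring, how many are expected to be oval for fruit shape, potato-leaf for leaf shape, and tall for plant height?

Trihybrid cross: OoCcTt × OoCcTt
Each trait segregates independently with a 3:1 phenotypic ratio, so each gene contributes 3/4 (dominant) or 1/4 (recessive).
Target: oval (fruit shape), potato-leaf (leaf shape), tall (plant height)
Probability = product of independent per-trait probabilities
= 1/4 × 1/4 × 3/4 = 3/64
Expected count = 3/64 × 768 = 36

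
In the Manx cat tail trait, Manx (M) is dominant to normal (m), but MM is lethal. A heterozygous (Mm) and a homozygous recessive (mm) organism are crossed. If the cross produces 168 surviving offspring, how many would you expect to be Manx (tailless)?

Cross: Mm × mm
Punnett square offspring (before lethality): 2 Mm, 2 mm
No MM offspring are produced in this cross.
Manx (tailless): 2 out of 4 → fraction 1/2
Expected count = 1/2 × 168 = 84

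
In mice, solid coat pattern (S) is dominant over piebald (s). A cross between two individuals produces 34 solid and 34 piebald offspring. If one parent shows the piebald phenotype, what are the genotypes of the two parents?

Observed offspring: 34 solid, 34 piebald
The observed ratio simplifies to 1:1. One parent shows piebald, so its genotype must be ss. A 1:1 offspring split requires the other parent to be heterozygous (Ss).
Parent genotypes: ss × Ss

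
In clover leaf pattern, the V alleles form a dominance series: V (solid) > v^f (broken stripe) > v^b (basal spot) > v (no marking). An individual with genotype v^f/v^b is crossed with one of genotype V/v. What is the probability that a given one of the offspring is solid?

Cross: v^f/v^b × V/v
Allele dominance: V > v^f > v^b > v
Offspring genotypes: 1 V/v^f, 1 v^f/v, 1 V/v^b, 1 v^b/v
Phenotype counts: 2 solid, 1 broken stripe, 1 basal spot
solid: 2 out of 4
Probability: 2/4 = 1/2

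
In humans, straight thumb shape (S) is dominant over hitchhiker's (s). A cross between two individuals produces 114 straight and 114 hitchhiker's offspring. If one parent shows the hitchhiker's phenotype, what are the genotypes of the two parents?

Observed offspring: 114 straight, 114 hitchhiker's
The observed ratio simplifies to 1:1. One parent shows hitchhiker's, so its genotype must be ss. A 1:1 offspring split requires the other parent to be heterozygous (Ss).
Parent genotypes: ss × Ss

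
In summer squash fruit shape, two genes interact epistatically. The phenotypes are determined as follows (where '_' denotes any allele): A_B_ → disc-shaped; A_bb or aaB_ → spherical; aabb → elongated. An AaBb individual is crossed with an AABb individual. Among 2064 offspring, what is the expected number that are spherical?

Cross: AaBb × AABb — consider each gene separately:
A gene: Aa × AA → 2 AA, 2 Aa → 4 A_ (out of 4)
B gene: Bb × Bb → 1 BB, 2 Bb, 1 bb → 3 B_ : 1 bb (out of 4)
Genotype classes (out of 4 × 4 = 16): A_B_ = 4×3 = 12; A_bb = 4×1 = 4
Apply the phenotype rules: A_B_ (12) → disc-shaped; A_bb (4) → spherical
Phenotype counts (out of 16): 12 disc-shaped, 4 spherical
spherical: 4 out of 16 → fraction 1/4
Expected count = 1/4 × 2064 = 516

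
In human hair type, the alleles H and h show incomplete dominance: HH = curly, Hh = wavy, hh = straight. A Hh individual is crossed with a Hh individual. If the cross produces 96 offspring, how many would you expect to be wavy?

Punnett square for Hh × Hh:
Offspring genotypes: 1 HH, 2 Hh, 1 hh
Phenotype counts: 1 curly, 2 wavy, 1 straight
wavy: 2 out of 4 → fraction 1/2
Expected count = 1/2 × 96 = 48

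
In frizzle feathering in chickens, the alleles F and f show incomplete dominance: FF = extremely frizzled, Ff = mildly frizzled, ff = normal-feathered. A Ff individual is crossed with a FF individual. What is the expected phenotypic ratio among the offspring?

Punnett square for Ff × FF:
Offspring genotypes: 2 FF, 2 Ff
Phenotype counts: 2 extremely frizzled, 2 mildly frizzled
Ratio: 1 extremely frizzled : 1 mildly frizzled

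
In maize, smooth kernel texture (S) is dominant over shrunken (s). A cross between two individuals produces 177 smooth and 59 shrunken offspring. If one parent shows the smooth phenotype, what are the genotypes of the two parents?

Observed offspring: 177 smooth, 59 shrunken
The observed ratio simplifies to 3:1. Shrunken (ss) offspring appear, so each parent must contribute one s allele. The parent stated to show smooth carries S, so it is Ss. The other parent is then either Ss or ss: Ss × ss would give a 1:1 split, whereas Ss × Ss gives 3:1 — matching the data. So both parents are heterozygous (Ss × Ss).
Parent genotypes: Ss × Ss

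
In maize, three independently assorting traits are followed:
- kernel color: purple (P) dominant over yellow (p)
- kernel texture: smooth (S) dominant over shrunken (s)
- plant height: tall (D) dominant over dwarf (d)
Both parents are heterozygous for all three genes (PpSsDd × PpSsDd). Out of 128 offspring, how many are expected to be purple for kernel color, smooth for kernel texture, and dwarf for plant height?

Trihybrid cross: PpSsDd × PpSsDd
Each trait segregates independently with a 3:1 phenotypic ratio, so each gene contributes 3/4 (dominant) or 1/4 (recessive).
Target: purple (kernel color), smooth (kernel texture), dwarf (plant height)
Probability = product of independent per-trait probabilities
= 3/4 × 3/4 × 1/4 = 9/64
Expected count = 9/64 × 128 = 18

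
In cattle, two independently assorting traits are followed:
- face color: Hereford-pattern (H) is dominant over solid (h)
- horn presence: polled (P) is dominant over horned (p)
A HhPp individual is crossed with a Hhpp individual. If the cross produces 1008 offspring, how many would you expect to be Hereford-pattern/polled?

Dihybrid cross HhPp × Hhpp — consider each gene separately:
face color: Hh × Hh → 1 HH, 2 Hh, 1 hh → 3 H_ : 1 hh (out of 4)
horn presence: Pp × pp → 2 Pp, 2 pp → 2 P_ : 2 pp (out of 4)
Combine (counts out of 4 × 4 = 16): Hereford-pattern/polled (H_P_) = 3×2 = 6; Hereford-pattern/horned (H_pp) = 3×2 = 6; solid/polled (hhP_) = 1×2 = 2; solid/horned (hhpp) = 1×2 = 2
Phenotype counts (out of 16): 6 Hereford-pattern/polled, 6 Hereford-pattern/horned, 2 solid/polled, 2 solid/horned
Hereford-pattern/polled: 6 out of 16 → fraction 3/8
Expected count = 3/8 × 1008 = 378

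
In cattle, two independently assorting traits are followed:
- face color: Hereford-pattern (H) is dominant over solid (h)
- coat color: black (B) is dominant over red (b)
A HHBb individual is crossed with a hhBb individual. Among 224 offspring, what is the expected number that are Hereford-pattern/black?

Dihybrid cross HHBb × hhBb — consider each gene separately:
face color: HH × hh → 4 Hh → 4 H_ (out of 4)
coat color: Bb × Bb → 1 BB, 2 Bb, 1 bb → 3 B_ : 1 bb (out of 4)
Combine (counts out of 4 × 4 = 16): Hereford-pattern/black (H_B_) = 4×3 = 12; Hereford-pattern/red (H_bb) = 4×1 = 4
Phenotype counts (out of 16): 12 Hereford-pattern/black, 4 Hereford-pattern/red
Hereford-pattern/black: 12 out of 16 → fraction 3/4
Expected count = 3/4 × 224 = 168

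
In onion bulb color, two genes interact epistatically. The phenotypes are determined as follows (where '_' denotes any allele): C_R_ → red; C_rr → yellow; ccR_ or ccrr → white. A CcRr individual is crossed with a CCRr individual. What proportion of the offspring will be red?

Cross: CcRr × CCRr — consider each gene separately:
C gene: Cc × CC → 2 CC, 2 Cc → 4 C_ (out of 4)
R gene: Rr × Rr → 1 RR, 2 Rr, 1 rr → 3 R_ : 1 rr (out of 4)
Genotype classes (out of 4 × 4 = 16): C_R_ = 4×3 = 12; C_rr = 4×1 = 4
Apply the phenotype rules: C_R_ (12) → red; C_rr (4) → yellow
Phenotype counts (out of 16): 12 red, 4 yellow
red: 12 out of 16
Probability: 12/16 = 3/4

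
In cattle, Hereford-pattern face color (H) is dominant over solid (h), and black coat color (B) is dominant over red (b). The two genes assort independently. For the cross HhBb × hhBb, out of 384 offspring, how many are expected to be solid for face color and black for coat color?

Dihybrid cross HhBb × hhBb — consider each gene separately:
face color: Hh × hh → 2 Hh, 2 hh → 2 H_ : 2 hh (out of 4)
coat color: Bb × Bb → 1 BB, 2 Bb, 1 bb → 3 B_ : 1 bb (out of 4)
Looking for: solid (hh) and black (B_)
P(solid) = 2/4, P(black) = 3/4
P(both) = 2/4 × 3/4 = 6/16 = 3/8
Expected count = 3/8 × 384 = 144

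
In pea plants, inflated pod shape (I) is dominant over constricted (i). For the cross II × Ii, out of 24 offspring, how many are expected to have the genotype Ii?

Punnett square for II × Ii:
Offspring genotypes: 2 II, 2 Ii
Total offspring: 4
Count with target: 2
Probability: 2/4 = 1/2
Expected count = 1/2 × 24 = 12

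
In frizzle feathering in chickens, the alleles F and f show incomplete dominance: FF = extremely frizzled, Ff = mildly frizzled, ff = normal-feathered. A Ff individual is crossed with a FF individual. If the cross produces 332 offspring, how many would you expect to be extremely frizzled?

Punnett square for Ff × FF:
Offspring genotypes: 2 FF, 2 Ff
Phenotype counts: 2 extremely frizzled, 2 mildly frizzled
extremely frizzled: 2 out of 4 → fraction 1/2
Expected count = 1/2 × 332 = 166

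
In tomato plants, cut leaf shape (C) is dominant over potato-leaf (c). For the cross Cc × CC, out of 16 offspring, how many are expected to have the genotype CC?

Punnett square for Cc × CC:
Offspring genotypes: 2 CC, 2 Cc
Total offspring: 4
Count with target: 2
Probability: 2/4 = 1/2
Expected count = 1/2 × 16 = 8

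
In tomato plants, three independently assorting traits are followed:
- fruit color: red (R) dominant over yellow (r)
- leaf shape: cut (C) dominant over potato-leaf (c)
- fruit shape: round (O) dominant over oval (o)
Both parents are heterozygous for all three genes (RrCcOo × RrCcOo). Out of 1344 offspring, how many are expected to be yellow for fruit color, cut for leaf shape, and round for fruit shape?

Trihybrid cross: RrCcOo × RrCcOo
Each trait segregates independently with a 3:1 phenotypic ratio, so each gene contributes 3/4 (dominant) or 1/4 (recessive).
Target: yellow (fruit color), cut (leaf shape), round (fruit shape)
Probability = product of independent per-trait probabilities
= 1/4 × 3/4 × 3/4 = 9/64
Expected count = 9/64 × 1344 = 189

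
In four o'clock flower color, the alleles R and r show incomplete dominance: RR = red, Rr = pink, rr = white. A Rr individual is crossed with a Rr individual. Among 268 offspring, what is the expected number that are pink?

Punnett square for Rr × Rr:
Offspring genotypes: 1 RR, 2 Rr, 1 rr
Phenotype counts: 1 red, 2 pink, 1 white
pink: 2 out of 4 → fraction 1/2
Expected count = 1/2 × 268 = 134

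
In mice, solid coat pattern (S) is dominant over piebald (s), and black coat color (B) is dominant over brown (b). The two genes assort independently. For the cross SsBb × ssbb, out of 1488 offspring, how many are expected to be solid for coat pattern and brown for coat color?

Dihybrid cross SsBb × ssbb — consider each gene separately:
coat pattern: Ss × ss → 2 Ss, 2 ss → 2 S_ : 2 ss (out of 4)
coat color: Bb × bb → 2 Bb, 2 bb → 2 B_ : 2 bb (out of 4)
Looking for: solid (S_) and brown (bb)
P(solid) = 2/4, P(brown) = 2/4
P(both) = 2/4 × 2/4 = 4/16 = 1/4
Expected count = 1/4 × 1488 = 372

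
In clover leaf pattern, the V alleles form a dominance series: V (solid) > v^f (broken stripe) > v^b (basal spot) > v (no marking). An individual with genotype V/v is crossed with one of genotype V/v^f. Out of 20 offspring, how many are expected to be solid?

Cross: V/v × V/v^f
Allele dominance: V > v^f > v^b > v
Offspring genotypes: 1 V/V, 1 V/v^f, 1 V/v, 1 v^f/v
Phenotype counts: 3 solid, 1 broken stripe
solid: 3 out of 4 → fraction 3/4
Expected count = 3/4 × 20 = 15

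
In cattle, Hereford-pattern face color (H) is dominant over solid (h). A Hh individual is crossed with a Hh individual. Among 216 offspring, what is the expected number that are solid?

Punnett square for Hh × Hh:
Offspring genotypes: 1 HH, 2 Hh, 1 hh
Hereford-pattern: 3, solid: 1
solid: 1 out of 4 → fraction 1/4
Expected count = 1/4 × 216 = 54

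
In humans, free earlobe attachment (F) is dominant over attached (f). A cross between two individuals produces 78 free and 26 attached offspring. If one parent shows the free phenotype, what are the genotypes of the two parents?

Observed offspring: 78 free, 26 attached
The observed ratio simplifies to 3:1. Attached (ff) offspring appear, so each parent must contribute one f allele. The parent stated to show free carries F, so it is Ff. The other parent is then either Ff or ff: Ff × ff would give a 1:1 split, whereas Ff × Ff gives 3:1 — matching the data. So both parents are heterozygous (Ff × Ff).
Parent genotypes: Ff × Ff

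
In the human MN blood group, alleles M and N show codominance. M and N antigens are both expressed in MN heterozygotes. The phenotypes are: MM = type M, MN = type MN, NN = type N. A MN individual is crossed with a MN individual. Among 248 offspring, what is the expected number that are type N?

Punnett square for MN × MN:
Offspring genotypes: 1 MM, 2 MN, 1 NN
Phenotype counts: 1 type M, 2 type MN, 1 type N
type N: 1 out of 4 → fraction 1/4
Expected count = 1/4 × 248 = 62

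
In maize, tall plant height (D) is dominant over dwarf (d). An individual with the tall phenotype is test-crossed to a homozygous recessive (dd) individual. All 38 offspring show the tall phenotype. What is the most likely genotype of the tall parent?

Test cross: ? × dd
All offspring are tall.
If the unknown parent were heterozygous (Dd), about half of 38 offspring would be dwarf; none are. The unknown parent is most likely homozygous dominant (DD).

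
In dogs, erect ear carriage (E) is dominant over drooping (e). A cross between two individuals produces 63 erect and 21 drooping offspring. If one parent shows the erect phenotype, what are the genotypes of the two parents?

Observed offspring: 63 erect, 21 drooping
The observed ratio simplifies to 3:1. Drooping (ee) offspring appear, so each parent must contribute one e allele. The parent stated to show erect carries E, so it is Ee. The other parent is then either Ee or ee: Ee × ee would give a 1:1 split, whereas Ee × Ee gives 3:1 — matching the data. So both parents are heterozygous (Ee × Ee).
Parent genotypes: Ee × Ee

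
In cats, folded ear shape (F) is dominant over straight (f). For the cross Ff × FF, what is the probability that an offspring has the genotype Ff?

Punnett square for Ff × FF:
Offspring genotypes: 2 FF, 2 Ff
Total offspring: 4
Count with target: 2
Probability: 2/4 = 1/2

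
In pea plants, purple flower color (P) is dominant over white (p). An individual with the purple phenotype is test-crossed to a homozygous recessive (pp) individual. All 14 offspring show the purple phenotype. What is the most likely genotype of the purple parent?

Test cross: ? × pp
All offspring are purple.
If the unknown parent were heterozygous (Pp), about half of 14 offspring would be white; none are. The unknown parent is most likely homozygous dominant (PP).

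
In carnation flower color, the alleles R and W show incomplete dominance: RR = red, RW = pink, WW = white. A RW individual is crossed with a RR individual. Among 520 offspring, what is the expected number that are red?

Punnett square for RW × RR:
Offspring genotypes: 2 RR, 2 RW
Phenotype counts: 2 red, 2 pink
red: 2 out of 4 → fraction 1/2
Expected count = 1/2 × 520 = 260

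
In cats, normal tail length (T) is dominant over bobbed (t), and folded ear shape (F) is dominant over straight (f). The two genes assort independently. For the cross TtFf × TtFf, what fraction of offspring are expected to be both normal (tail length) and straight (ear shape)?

Dihybrid cross TtFf × TtFf — consider each gene separately:
tail length: Tt × Tt → 1 TT, 2 Tt, 1 tt → 3 T_ : 1 tt (out of 4)
ear shape: Ff × Ff → 1 FF, 2 Ff, 1 ff → 3 F_ : 1 ff (out of 4)
Looking for: normal (T_) and straight (ff)
P(normal) = 3/4, P(straight) = 1/4
P(both) = 3/4 × 1/4 = 3/16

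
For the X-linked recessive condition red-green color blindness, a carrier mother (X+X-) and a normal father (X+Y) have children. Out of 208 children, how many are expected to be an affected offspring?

Cross: X+X- × X+Y
Offspring: 1 X+X+, 1 X+Y, 1 X+X-, 1 X-Y
Probability of an affected offspring: 1/4
Expected count = 1/4 × 208 = 52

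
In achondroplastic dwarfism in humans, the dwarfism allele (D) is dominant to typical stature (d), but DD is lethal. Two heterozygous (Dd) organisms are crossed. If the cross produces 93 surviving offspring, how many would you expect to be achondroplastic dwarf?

Cross: Dd × Dd
Punnett square offspring (before lethality): 1 DD, 2 Dd, 1 dd
The DD genotype is lethal (embryos die); surviving offspring: 2 Dd, 1 dd
achondroplastic dwarf: 2 out of 3 → fraction 2/3
Expected count = 2/3 × 93 = 62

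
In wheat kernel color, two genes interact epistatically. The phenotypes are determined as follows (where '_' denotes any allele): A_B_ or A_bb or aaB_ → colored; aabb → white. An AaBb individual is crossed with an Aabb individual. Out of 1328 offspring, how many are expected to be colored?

Cross: AaBb × Aabb — consider each gene separately:
A gene: Aa × Aa → 1 AA, 2 Aa, 1 aa → 3 A_ : 1 aa (out of 4)
B gene: Bb × bb → 2 Bb, 2 bb → 2 B_ : 2 bb (out of 4)
Genotype classes (out of 4 × 4 = 16): A_B_ = 3×2 = 6; A_bb = 3×2 = 6; aaB_ = 1×2 = 2; aabb = 1×2 = 2
Apply the phenotype rules: A_B_ (6) + A_bb (6) + aaB_ (2) → colored; aabb (2) → white
Phenotype counts (out of 16): 14 colored, 2 white
colored: 14 out of 16 → fraction 7/8
Expected count = 7/8 × 1328 = 1162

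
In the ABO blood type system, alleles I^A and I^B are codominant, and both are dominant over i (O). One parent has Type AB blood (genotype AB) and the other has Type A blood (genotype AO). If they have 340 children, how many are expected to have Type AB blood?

Cross: AB × AO
Possible offspring genotypes: 1 AA, 1 AO, 1 AB, 1 BO
Blood type counts: 2 Type A, 1 Type AB, 1 Type B
Probability of Type AB: 1/4
Expected count = 1/4 × 340 = 85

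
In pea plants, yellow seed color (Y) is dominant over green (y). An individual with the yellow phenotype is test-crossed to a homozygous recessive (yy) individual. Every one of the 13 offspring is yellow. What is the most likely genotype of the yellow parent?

Test cross: ? × yy
All offspring are yellow.
If the unknown parent were heterozygous (Yy), about half of 13 offspring would be green; none are. The unknown parent is most likely homozygous dominant (YY).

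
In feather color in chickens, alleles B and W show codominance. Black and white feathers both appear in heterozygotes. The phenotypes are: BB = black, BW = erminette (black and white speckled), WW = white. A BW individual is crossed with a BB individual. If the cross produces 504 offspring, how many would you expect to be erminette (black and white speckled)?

Punnett square for BW × BB:
Offspring genotypes: 2 BB, 2 BW
Phenotype counts: 2 black, 2 erminette (black and white speckled)
erminette (black and white speckled): 2 out of 4 → fraction 1/2
Expected count = 1/2 × 504 = 252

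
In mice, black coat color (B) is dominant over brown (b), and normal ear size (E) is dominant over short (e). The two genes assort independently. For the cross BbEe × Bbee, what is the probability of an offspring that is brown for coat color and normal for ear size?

Dihybrid cross BbEe × Bbee — consider each gene separately:
coat color: Bb × Bb → 1 BB, 2 Bb, 1 bb → 3 B_ : 1 bb (out of 4)
ear size: Ee × ee → 2 Ee, 2 ee → 2 E_ : 2 ee (out of 4)
Looking for: brown (bb) and normal (E_)
P(brown) = 1/4, P(normal) = 2/4
P(both) = 1/4 × 2/4 = 2/16 = 1/8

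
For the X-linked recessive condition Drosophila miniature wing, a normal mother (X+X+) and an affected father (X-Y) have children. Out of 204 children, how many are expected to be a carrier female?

Cross: X+X+ × X-Y
Offspring: 2 X+X-, 2 X+Y
Probability of a carrier female: 2/4 = 1/2
Expected count = 1/2 × 204 = 102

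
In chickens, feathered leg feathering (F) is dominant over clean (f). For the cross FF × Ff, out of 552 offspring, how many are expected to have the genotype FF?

Punnett square for FF × Ff:
Offspring genotypes: 2 FF, 2 Ff
Total offspring: 4
Count with target: 2
Probability: 2/4 = 1/2
Expected count = 1/2 × 552 = 276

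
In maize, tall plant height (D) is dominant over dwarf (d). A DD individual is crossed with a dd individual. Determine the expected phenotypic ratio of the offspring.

Punnett square for DD × dd:
Offspring genotypes: 4 Dd
tall: 4, dwarf: 0
Ratio: all tall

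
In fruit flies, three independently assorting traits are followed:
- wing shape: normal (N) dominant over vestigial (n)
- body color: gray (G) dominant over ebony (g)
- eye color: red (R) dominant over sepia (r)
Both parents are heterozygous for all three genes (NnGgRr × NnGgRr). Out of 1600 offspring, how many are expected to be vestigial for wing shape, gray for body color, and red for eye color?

Trihybrid cross: NnGgRr × NnGgRr
Each trait segregates independently with a 3:1 phenotypic ratio, so each gene contributes 3/4 (dominant) or 1/4 (recessive).
Target: vestigial (wing shape), gray (body color), red (eye color)
Probability = product of independent per-trait probabilities
= 1/4 × 3/4 × 3/4 = 9/64
Expected count = 9/64 × 1600 = 225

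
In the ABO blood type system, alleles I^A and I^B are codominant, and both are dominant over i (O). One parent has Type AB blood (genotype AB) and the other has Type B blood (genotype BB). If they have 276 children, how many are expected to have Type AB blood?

Cross: AB × BB
Possible offspring genotypes: 2 AB, 2 BB
Blood type counts: 2 Type AB, 2 Type B
Probability of Type AB: 2/4 = 1/2
Expected count = 1/2 × 276 = 138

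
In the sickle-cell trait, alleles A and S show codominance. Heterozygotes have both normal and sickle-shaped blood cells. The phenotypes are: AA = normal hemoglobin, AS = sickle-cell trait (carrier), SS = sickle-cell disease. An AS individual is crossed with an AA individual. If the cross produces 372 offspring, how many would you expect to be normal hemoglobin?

Punnett square for AS × AA:
Offspring genotypes: 2 AA, 2 AS
Phenotype counts: 2 normal hemoglobin, 2 sickle-cell trait (carrier)
normal hemoglobin: 2 out of 4 → fraction 1/2
Expected count = 1/2 × 372 = 186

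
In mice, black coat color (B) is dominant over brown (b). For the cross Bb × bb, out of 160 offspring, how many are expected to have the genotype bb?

Punnett square for Bb × bb:
Offspring genotypes: 2 Bb, 2 bb
Total offspring: 4
Count with target: 2
Probability: 2/4 = 1/2
Expected count = 1/2 × 160 = 80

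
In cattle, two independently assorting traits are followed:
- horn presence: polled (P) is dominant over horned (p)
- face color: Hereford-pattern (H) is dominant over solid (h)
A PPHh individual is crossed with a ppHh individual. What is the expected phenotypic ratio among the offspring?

Dihybrid cross PPHh × ppHh — consider each gene separately:
horn presence: PP × pp → 4 Pp → 4 P_ (out of 4)
face color: Hh × Hh → 1 HH, 2 Hh, 1 hh → 3 H_ : 1 hh (out of 4)
Combine (counts out of 4 × 4 = 16): polled/Hereford-pattern (P_H_) = 4×3 = 12; polled/solid (P_hh) = 4×1 = 4
Phenotype counts (out of 16): 12 polled/Hereford-pattern, 4 polled/solid
Ratio: 3 polled/Hereford-pattern : 1 polled/solid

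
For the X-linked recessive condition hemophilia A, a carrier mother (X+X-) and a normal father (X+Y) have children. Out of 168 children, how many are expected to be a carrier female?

Cross: X+X- × X+Y
Offspring: 1 X+X+, 1 X+Y, 1 X+X-, 1 X-Y
Probability of a carrier female: 1/4
Expected count = 1/4 × 168 = 42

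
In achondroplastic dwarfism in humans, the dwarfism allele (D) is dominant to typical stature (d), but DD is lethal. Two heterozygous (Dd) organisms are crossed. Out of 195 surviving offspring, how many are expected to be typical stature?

Cross: Dd × Dd
Punnett square offspring (before lethality): 1 DD, 2 Dd, 1 dd
The DD genotype is lethal (embryos die); surviving offspring: 2 Dd, 1 dd
typical stature: 1 out of 3 → fraction 1/3
Expected count = 1/3 × 195 = 65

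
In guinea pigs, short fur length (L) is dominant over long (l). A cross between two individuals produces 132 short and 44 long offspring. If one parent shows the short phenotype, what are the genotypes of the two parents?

Observed offspring: 132 short, 44 long
The observed ratio simplifies to 3:1. Long (ll) offspring appear, so each parent must contribute one l allele. The parent stated to show short carries L, so it is Ll. The other parent is then either Ll or ll: Ll × ll would give a 1:1 split, whereas Ll × Ll gives 3:1 — matching the data. So both parents are heterozygous (Ll × Ll).
Parent genotypes: Ll × Ll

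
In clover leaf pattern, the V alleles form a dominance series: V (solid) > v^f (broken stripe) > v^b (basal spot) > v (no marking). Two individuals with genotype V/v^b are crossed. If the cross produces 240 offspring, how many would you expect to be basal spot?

Cross: V/v^b × V/v^b
Allele dominance: V > v^f > v^b > v
Offspring genotypes: 1 V/V, 2 V/v^b, 1 v^b/v^b
Phenotype counts: 3 solid, 1 basal spot
basal spot: 1 out of 4 → fraction 1/4
Expected count = 1/4 × 240 = 60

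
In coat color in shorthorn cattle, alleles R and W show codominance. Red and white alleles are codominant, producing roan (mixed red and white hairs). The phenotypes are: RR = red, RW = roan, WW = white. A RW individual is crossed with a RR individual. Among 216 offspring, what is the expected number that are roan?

Punnett square for RW × RR:
Offspring genotypes: 2 RR, 2 RW
Phenotype counts: 2 red, 2 roan
roan: 2 out of 4 → fraction 1/2
Expected count = 1/2 × 216 = 108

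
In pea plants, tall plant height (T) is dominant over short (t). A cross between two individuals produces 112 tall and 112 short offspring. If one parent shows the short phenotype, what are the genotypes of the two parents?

Observed offspring: 112 tall, 112 short
The observed ratio simplifies to 1:1. One parent shows short, so its genotype must be tt. A 1:1 offspring split requires the other parent to be heterozygous (Tt).
Parent genotypes: tt × Tt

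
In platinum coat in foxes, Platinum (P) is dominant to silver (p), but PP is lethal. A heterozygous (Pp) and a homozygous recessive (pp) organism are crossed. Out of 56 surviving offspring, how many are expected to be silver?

Cross: Pp × pp
Punnett square offspring (before lethality): 2 Pp, 2 pp
No PP offspring are produced in this cross.
silver: 2 out of 4 → fraction 1/2
Expected count = 1/2 × 56 = 28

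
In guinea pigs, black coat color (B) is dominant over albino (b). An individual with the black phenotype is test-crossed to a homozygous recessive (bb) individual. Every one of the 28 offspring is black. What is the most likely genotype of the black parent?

Test cross: ? × bb
All offspring are black.
If the unknown parent were heterozygous (Bb), about half of 28 offspring would be albino; none are. The unknown parent is most likely homozygous dominant (BB).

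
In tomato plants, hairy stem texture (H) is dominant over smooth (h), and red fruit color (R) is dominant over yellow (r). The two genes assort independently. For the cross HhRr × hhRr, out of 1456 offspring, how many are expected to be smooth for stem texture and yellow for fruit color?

Dihybrid cross HhRr × hhRr — consider each gene separately:
stem texture: Hh × hh → 2 Hh, 2 hh → 2 H_ : 2 hh (out of 4)
fruit color: Rr × Rr → 1 RR, 2 Rr, 1 rr → 3 R_ : 1 rr (out of 4)
Looking for: smooth (hh) and yellow (rr)
P(smooth) = 2/4, P(yellow) = 1/4
P(both) = 2/4 × 1/4 = 2/16 = 1/8
Expected count = 1/8 × 1456 = 182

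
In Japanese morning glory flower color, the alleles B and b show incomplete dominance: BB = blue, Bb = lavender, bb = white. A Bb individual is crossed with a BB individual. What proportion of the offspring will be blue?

Punnett square for Bb × BB:
Offspring genotypes: 2 BB, 2 Bb
Phenotype counts: 2 blue, 2 lavender
blue: 2 out of 4
Probability: 2/4 = 1/2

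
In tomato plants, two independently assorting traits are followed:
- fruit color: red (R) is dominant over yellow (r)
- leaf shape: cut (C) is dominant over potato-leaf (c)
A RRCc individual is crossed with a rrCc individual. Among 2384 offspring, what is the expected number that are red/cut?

Dihybrid cross RRCc × rrCc — consider each gene separately:
fruit color: RR × rr → 4 Rr → 4 R_ (out of 4)
leaf shape: Cc × Cc → 1 CC, 2 Cc, 1 cc → 3 C_ : 1 cc (out of 4)
Combine (counts out of 4 × 4 = 16): red/cut (R_C_) = 4×3 = 12; red/potato-leaf (R_cc) = 4×1 = 4
Phenotype counts (out of 16): 12 red/cut, 4 red/potato-leaf
red/cut: 12 out of 16 → fraction 3/4
Expected count = 3/4 × 2384 = 1788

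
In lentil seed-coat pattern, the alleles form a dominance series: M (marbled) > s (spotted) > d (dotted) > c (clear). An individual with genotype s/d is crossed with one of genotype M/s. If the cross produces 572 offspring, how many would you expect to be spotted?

Cross: s/d × M/s
Allele dominance: M > s > d > c
Offspring genotypes: 1 M/s, 1 s/s, 1 M/d, 1 s/d
Phenotype counts: 2 marbled, 2 spotted
spotted: 2 out of 4 → fraction 1/2
Expected count = 1/2 × 572 = 286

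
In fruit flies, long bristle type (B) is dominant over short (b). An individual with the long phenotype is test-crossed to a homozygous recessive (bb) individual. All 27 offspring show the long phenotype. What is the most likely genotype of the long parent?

Test cross: ? × bb
All offspring are long.
If the unknown parent were heterozygous (Bb), about half of 27 offspring would be short; none are. The unknown parent is most likely homozygous dominant (BB).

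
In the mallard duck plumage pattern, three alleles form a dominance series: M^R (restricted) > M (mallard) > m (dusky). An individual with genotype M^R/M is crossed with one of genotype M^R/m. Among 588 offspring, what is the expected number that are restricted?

Cross: M^R/M × M^R/m
Allele dominance: M^R > M > m
Offspring genotypes: 1 M^R/M^R, 1 M^R/m, 1 M^R/M, 1 M/m
Phenotype counts: 3 restricted, 1 mallard
restricted: 3 out of 4 → fraction 3/4
Expected count = 3/4 × 588 = 441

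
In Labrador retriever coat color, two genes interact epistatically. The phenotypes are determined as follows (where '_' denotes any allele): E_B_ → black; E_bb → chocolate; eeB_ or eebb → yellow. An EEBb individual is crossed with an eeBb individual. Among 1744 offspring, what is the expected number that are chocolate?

Cross: EEBb × eeBb — consider each gene separately:
E gene: EE × ee → 4 Ee → 4 E_ (out of 4)
B gene: Bb × Bb → 1 BB, 2 Bb, 1 bb → 3 B_ : 1 bb (out of 4)
Genotype classes (out of 4 × 4 = 16): E_B_ = 4×3 = 12; E_bb = 4×1 = 4
Apply the phenotype rules: E_B_ (12) → black; E_bb (4) → chocolate
Phenotype counts (out of 16): 12 black, 4 chocolate
chocolate: 4 out of 16 → fraction 1/4
Expected count = 1/4 × 1744 = 436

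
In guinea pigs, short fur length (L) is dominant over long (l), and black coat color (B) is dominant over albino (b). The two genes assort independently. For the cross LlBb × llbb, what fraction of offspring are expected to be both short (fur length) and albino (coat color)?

Dihybrid cross LlBb × llbb — consider each gene separately:
fur length: Ll × ll → 2 Ll, 2 ll → 2 L_ : 2 ll (out of 4)
coat color: Bb × bb → 2 Bb, 2 bb → 2 B_ : 2 bb (out of 4)
Looking for: short (L_) and albino (bb)
P(short) = 2/4, P(albino) = 2/4
P(both) = 2/4 × 2/4 = 4/16 = 1/4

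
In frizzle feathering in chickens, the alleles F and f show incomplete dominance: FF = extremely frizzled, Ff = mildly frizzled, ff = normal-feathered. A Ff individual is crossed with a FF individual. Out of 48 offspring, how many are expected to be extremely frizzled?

Punnett square for Ff × FF:
Offspring genotypes: 2 FF, 2 Ff
Phenotype counts: 2 extremely frizzled, 2 mildly frizzled
extremely frizzled: 2 out of 4 → fraction 1/2
Expected count = 1/2 × 48 = 24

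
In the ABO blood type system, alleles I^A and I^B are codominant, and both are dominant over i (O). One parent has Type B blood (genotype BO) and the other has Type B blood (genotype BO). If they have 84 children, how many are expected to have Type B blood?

Cross: BO × BO
Possible offspring genotypes: 1 BB, 2 BO, 1 OO
Blood type counts: 3 Type B, 1 Type O
Probability of Type B: 3/4
Expected count = 3/4 × 84 = 63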